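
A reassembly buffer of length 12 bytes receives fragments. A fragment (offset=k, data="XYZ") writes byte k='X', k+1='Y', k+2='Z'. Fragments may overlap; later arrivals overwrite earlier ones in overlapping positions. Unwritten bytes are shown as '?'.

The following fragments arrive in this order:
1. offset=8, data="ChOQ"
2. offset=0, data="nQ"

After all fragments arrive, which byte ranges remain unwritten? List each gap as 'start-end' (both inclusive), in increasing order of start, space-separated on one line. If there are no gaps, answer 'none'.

Answer: 2-7

Derivation:
Fragment 1: offset=8 len=4
Fragment 2: offset=0 len=2
Gaps: 2-7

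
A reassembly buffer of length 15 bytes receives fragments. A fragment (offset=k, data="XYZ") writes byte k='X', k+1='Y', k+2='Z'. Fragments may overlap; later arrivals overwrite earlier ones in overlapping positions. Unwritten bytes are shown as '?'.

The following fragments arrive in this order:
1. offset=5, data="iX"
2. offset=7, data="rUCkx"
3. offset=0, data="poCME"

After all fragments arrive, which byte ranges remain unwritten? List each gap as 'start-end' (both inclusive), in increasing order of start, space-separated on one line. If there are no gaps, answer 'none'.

Fragment 1: offset=5 len=2
Fragment 2: offset=7 len=5
Fragment 3: offset=0 len=5
Gaps: 12-14

Answer: 12-14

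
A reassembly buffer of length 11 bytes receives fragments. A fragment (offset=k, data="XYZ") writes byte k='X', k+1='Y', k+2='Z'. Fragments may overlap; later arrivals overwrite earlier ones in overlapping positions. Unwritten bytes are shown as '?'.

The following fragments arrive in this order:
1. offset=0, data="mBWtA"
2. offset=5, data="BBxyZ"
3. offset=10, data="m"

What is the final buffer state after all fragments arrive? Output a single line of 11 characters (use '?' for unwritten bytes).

Fragment 1: offset=0 data="mBWtA" -> buffer=mBWtA??????
Fragment 2: offset=5 data="BBxyZ" -> buffer=mBWtABBxyZ?
Fragment 3: offset=10 data="m" -> buffer=mBWtABBxyZm

Answer: mBWtABBxyZm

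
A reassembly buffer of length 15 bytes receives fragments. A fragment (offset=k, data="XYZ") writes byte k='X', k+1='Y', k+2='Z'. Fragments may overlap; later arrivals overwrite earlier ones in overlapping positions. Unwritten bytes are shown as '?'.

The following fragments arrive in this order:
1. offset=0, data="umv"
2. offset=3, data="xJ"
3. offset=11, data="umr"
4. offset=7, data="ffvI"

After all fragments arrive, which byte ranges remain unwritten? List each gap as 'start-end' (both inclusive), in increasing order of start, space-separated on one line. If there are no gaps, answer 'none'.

Answer: 5-6 14-14

Derivation:
Fragment 1: offset=0 len=3
Fragment 2: offset=3 len=2
Fragment 3: offset=11 len=3
Fragment 4: offset=7 len=4
Gaps: 5-6 14-14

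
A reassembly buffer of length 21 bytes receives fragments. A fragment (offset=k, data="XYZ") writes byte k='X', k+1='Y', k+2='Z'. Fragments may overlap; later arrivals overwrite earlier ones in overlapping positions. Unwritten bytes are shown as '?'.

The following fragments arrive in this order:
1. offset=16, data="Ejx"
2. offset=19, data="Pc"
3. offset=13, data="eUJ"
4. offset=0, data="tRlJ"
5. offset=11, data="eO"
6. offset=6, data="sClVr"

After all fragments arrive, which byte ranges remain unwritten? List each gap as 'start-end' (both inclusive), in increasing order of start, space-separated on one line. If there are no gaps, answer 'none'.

Fragment 1: offset=16 len=3
Fragment 2: offset=19 len=2
Fragment 3: offset=13 len=3
Fragment 4: offset=0 len=4
Fragment 5: offset=11 len=2
Fragment 6: offset=6 len=5
Gaps: 4-5

Answer: 4-5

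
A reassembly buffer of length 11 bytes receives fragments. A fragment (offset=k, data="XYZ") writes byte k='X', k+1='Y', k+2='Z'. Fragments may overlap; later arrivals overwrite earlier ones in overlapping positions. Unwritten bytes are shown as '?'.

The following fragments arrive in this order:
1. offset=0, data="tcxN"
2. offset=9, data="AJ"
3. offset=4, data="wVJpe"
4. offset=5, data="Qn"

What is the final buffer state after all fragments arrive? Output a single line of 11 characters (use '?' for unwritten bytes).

Answer: tcxNwQnpeAJ

Derivation:
Fragment 1: offset=0 data="tcxN" -> buffer=tcxN???????
Fragment 2: offset=9 data="AJ" -> buffer=tcxN?????AJ
Fragment 3: offset=4 data="wVJpe" -> buffer=tcxNwVJpeAJ
Fragment 4: offset=5 data="Qn" -> buffer=tcxNwQnpeAJ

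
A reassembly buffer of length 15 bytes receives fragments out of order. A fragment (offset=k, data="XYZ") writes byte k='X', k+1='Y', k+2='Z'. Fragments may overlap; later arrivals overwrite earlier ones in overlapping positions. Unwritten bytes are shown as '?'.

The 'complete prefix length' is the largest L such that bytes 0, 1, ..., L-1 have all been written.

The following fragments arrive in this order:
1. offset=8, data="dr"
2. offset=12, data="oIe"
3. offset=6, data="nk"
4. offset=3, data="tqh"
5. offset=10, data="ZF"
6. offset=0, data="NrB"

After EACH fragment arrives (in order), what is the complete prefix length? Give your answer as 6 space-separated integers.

Answer: 0 0 0 0 0 15

Derivation:
Fragment 1: offset=8 data="dr" -> buffer=????????dr????? -> prefix_len=0
Fragment 2: offset=12 data="oIe" -> buffer=????????dr??oIe -> prefix_len=0
Fragment 3: offset=6 data="nk" -> buffer=??????nkdr??oIe -> prefix_len=0
Fragment 4: offset=3 data="tqh" -> buffer=???tqhnkdr??oIe -> prefix_len=0
Fragment 5: offset=10 data="ZF" -> buffer=???tqhnkdrZFoIe -> prefix_len=0
Fragment 6: offset=0 data="NrB" -> buffer=NrBtqhnkdrZFoIe -> prefix_len=15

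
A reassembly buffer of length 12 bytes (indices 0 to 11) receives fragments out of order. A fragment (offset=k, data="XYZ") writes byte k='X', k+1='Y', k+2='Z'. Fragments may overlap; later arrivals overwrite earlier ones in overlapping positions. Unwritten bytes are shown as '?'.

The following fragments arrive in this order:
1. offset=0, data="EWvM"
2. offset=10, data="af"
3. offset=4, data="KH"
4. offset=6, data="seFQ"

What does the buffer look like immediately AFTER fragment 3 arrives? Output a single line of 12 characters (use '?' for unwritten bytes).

Fragment 1: offset=0 data="EWvM" -> buffer=EWvM????????
Fragment 2: offset=10 data="af" -> buffer=EWvM??????af
Fragment 3: offset=4 data="KH" -> buffer=EWvMKH????af

Answer: EWvMKH????af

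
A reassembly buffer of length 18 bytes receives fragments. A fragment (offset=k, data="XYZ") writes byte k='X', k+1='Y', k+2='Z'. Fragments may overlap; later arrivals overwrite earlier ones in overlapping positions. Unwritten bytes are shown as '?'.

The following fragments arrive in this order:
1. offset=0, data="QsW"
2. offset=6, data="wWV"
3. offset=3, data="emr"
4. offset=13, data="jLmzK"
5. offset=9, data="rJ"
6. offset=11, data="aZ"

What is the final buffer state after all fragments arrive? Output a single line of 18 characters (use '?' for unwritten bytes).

Fragment 1: offset=0 data="QsW" -> buffer=QsW???????????????
Fragment 2: offset=6 data="wWV" -> buffer=QsW???wWV?????????
Fragment 3: offset=3 data="emr" -> buffer=QsWemrwWV?????????
Fragment 4: offset=13 data="jLmzK" -> buffer=QsWemrwWV????jLmzK
Fragment 5: offset=9 data="rJ" -> buffer=QsWemrwWVrJ??jLmzK
Fragment 6: offset=11 data="aZ" -> buffer=QsWemrwWVrJaZjLmzK

Answer: QsWemrwWVrJaZjLmzK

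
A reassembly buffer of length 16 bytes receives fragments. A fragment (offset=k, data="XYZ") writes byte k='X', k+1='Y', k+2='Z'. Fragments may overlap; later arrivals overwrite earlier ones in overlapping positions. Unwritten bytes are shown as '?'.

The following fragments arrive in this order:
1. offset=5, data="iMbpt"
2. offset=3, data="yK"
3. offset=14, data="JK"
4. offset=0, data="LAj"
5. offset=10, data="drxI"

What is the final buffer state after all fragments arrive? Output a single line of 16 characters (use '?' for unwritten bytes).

Answer: LAjyKiMbptdrxIJK

Derivation:
Fragment 1: offset=5 data="iMbpt" -> buffer=?????iMbpt??????
Fragment 2: offset=3 data="yK" -> buffer=???yKiMbpt??????
Fragment 3: offset=14 data="JK" -> buffer=???yKiMbpt????JK
Fragment 4: offset=0 data="LAj" -> buffer=LAjyKiMbpt????JK
Fragment 5: offset=10 data="drxI" -> buffer=LAjyKiMbptdrxIJK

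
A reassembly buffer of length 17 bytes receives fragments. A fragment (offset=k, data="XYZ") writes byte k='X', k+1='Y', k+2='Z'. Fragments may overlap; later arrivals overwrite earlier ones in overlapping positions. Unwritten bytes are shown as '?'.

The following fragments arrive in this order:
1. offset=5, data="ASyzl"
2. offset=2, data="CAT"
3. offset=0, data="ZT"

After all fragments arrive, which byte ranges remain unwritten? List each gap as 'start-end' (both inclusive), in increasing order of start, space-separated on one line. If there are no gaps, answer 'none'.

Fragment 1: offset=5 len=5
Fragment 2: offset=2 len=3
Fragment 3: offset=0 len=2
Gaps: 10-16

Answer: 10-16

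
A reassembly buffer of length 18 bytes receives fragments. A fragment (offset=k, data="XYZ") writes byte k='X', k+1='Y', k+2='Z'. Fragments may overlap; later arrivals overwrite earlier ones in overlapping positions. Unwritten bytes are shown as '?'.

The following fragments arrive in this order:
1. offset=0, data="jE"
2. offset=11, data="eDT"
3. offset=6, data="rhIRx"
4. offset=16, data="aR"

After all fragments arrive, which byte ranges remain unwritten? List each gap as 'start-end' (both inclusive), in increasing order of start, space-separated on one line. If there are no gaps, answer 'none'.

Fragment 1: offset=0 len=2
Fragment 2: offset=11 len=3
Fragment 3: offset=6 len=5
Fragment 4: offset=16 len=2
Gaps: 2-5 14-15

Answer: 2-5 14-15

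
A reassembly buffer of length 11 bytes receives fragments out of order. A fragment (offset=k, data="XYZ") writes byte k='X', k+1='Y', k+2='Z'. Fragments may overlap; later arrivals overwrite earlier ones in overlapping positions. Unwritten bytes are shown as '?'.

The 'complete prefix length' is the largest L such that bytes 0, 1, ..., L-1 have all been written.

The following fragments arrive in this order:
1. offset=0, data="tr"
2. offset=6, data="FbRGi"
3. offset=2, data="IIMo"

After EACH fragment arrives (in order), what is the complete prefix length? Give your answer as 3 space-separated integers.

Answer: 2 2 11

Derivation:
Fragment 1: offset=0 data="tr" -> buffer=tr????????? -> prefix_len=2
Fragment 2: offset=6 data="FbRGi" -> buffer=tr????FbRGi -> prefix_len=2
Fragment 3: offset=2 data="IIMo" -> buffer=trIIMoFbRGi -> prefix_len=11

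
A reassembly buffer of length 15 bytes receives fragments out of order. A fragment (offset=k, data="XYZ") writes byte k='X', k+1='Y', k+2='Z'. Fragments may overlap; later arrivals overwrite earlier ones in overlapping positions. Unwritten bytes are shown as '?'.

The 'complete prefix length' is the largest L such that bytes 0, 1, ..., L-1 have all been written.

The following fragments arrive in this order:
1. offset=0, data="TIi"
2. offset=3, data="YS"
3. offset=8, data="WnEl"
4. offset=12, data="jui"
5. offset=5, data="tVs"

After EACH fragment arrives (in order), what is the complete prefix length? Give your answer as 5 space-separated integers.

Answer: 3 5 5 5 15

Derivation:
Fragment 1: offset=0 data="TIi" -> buffer=TIi???????????? -> prefix_len=3
Fragment 2: offset=3 data="YS" -> buffer=TIiYS?????????? -> prefix_len=5
Fragment 3: offset=8 data="WnEl" -> buffer=TIiYS???WnEl??? -> prefix_len=5
Fragment 4: offset=12 data="jui" -> buffer=TIiYS???WnEljui -> prefix_len=5
Fragment 5: offset=5 data="tVs" -> buffer=TIiYStVsWnEljui -> prefix_len=15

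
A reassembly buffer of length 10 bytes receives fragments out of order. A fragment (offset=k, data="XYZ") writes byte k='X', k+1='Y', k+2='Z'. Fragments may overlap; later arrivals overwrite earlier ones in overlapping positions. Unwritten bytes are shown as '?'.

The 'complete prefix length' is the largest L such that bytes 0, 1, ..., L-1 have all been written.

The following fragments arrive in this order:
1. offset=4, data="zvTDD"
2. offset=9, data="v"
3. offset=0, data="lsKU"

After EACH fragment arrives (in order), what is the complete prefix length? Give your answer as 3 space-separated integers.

Fragment 1: offset=4 data="zvTDD" -> buffer=????zvTDD? -> prefix_len=0
Fragment 2: offset=9 data="v" -> buffer=????zvTDDv -> prefix_len=0
Fragment 3: offset=0 data="lsKU" -> buffer=lsKUzvTDDv -> prefix_len=10

Answer: 0 0 10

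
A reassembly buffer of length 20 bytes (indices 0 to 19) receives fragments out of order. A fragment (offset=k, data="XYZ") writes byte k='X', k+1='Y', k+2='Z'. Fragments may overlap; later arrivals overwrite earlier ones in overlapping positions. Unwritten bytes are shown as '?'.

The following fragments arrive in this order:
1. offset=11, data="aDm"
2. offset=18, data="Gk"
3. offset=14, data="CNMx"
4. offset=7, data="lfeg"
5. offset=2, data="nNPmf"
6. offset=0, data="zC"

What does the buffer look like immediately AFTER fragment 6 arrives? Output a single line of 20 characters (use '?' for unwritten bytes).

Fragment 1: offset=11 data="aDm" -> buffer=???????????aDm??????
Fragment 2: offset=18 data="Gk" -> buffer=???????????aDm????Gk
Fragment 3: offset=14 data="CNMx" -> buffer=???????????aDmCNMxGk
Fragment 4: offset=7 data="lfeg" -> buffer=???????lfegaDmCNMxGk
Fragment 5: offset=2 data="nNPmf" -> buffer=??nNPmflfegaDmCNMxGk
Fragment 6: offset=0 data="zC" -> buffer=zCnNPmflfegaDmCNMxGk

Answer: zCnNPmflfegaDmCNMxGk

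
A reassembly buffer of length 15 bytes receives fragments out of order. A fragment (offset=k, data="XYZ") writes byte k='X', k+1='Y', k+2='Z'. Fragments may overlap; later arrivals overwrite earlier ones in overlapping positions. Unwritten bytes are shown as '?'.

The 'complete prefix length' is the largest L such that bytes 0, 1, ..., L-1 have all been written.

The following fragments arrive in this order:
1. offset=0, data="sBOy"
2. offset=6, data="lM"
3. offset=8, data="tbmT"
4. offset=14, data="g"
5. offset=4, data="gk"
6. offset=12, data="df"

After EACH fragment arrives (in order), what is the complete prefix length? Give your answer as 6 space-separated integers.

Answer: 4 4 4 4 12 15

Derivation:
Fragment 1: offset=0 data="sBOy" -> buffer=sBOy??????????? -> prefix_len=4
Fragment 2: offset=6 data="lM" -> buffer=sBOy??lM??????? -> prefix_len=4
Fragment 3: offset=8 data="tbmT" -> buffer=sBOy??lMtbmT??? -> prefix_len=4
Fragment 4: offset=14 data="g" -> buffer=sBOy??lMtbmT??g -> prefix_len=4
Fragment 5: offset=4 data="gk" -> buffer=sBOygklMtbmT??g -> prefix_len=12
Fragment 6: offset=12 data="df" -> buffer=sBOygklMtbmTdfg -> prefix_len=15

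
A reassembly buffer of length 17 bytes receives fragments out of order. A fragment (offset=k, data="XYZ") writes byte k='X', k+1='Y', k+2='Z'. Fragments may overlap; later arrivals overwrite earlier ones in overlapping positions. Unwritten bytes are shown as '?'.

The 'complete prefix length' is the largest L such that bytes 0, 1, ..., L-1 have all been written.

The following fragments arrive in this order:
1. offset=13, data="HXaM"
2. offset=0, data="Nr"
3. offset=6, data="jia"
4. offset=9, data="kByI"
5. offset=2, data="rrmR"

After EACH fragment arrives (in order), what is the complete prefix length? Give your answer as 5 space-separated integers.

Fragment 1: offset=13 data="HXaM" -> buffer=?????????????HXaM -> prefix_len=0
Fragment 2: offset=0 data="Nr" -> buffer=Nr???????????HXaM -> prefix_len=2
Fragment 3: offset=6 data="jia" -> buffer=Nr????jia????HXaM -> prefix_len=2
Fragment 4: offset=9 data="kByI" -> buffer=Nr????jiakByIHXaM -> prefix_len=2
Fragment 5: offset=2 data="rrmR" -> buffer=NrrrmRjiakByIHXaM -> prefix_len=17

Answer: 0 2 2 2 17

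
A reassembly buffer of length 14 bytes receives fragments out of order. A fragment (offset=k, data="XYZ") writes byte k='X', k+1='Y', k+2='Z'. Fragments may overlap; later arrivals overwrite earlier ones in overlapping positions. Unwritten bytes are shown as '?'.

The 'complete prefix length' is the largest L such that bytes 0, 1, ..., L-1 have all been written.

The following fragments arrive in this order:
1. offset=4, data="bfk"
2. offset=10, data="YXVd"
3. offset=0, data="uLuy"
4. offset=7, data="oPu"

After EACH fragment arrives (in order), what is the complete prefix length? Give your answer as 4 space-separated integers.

Fragment 1: offset=4 data="bfk" -> buffer=????bfk??????? -> prefix_len=0
Fragment 2: offset=10 data="YXVd" -> buffer=????bfk???YXVd -> prefix_len=0
Fragment 3: offset=0 data="uLuy" -> buffer=uLuybfk???YXVd -> prefix_len=7
Fragment 4: offset=7 data="oPu" -> buffer=uLuybfkoPuYXVd -> prefix_len=14

Answer: 0 0 7 14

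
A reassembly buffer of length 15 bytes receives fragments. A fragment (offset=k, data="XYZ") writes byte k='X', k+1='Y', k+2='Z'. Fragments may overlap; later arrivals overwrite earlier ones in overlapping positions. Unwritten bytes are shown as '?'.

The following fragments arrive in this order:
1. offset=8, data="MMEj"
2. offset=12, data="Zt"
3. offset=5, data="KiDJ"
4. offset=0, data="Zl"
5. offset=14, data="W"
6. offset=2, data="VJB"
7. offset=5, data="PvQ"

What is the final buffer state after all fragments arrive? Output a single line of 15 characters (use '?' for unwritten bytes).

Answer: ZlVJBPvQJMEjZtW

Derivation:
Fragment 1: offset=8 data="MMEj" -> buffer=????????MMEj???
Fragment 2: offset=12 data="Zt" -> buffer=????????MMEjZt?
Fragment 3: offset=5 data="KiDJ" -> buffer=?????KiDJMEjZt?
Fragment 4: offset=0 data="Zl" -> buffer=Zl???KiDJMEjZt?
Fragment 5: offset=14 data="W" -> buffer=Zl???KiDJMEjZtW
Fragment 6: offset=2 data="VJB" -> buffer=ZlVJBKiDJMEjZtW
Fragment 7: offset=5 data="PvQ" -> buffer=ZlVJBPvQJMEjZtW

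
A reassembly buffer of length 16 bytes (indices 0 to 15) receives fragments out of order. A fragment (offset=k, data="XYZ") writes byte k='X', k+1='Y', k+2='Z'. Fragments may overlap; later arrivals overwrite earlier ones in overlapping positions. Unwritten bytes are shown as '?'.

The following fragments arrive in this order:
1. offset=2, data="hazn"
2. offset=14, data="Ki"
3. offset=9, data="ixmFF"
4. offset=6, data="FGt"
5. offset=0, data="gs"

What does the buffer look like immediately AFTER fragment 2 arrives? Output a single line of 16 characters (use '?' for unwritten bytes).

Fragment 1: offset=2 data="hazn" -> buffer=??hazn??????????
Fragment 2: offset=14 data="Ki" -> buffer=??hazn????????Ki

Answer: ??hazn????????Ki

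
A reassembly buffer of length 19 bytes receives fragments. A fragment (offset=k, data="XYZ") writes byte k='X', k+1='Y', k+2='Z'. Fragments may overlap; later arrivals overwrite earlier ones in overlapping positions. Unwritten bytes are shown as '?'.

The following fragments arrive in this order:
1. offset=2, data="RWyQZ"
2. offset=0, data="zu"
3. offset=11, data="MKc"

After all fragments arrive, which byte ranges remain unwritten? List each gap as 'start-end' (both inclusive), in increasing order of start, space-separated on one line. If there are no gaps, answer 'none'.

Fragment 1: offset=2 len=5
Fragment 2: offset=0 len=2
Fragment 3: offset=11 len=3
Gaps: 7-10 14-18

Answer: 7-10 14-18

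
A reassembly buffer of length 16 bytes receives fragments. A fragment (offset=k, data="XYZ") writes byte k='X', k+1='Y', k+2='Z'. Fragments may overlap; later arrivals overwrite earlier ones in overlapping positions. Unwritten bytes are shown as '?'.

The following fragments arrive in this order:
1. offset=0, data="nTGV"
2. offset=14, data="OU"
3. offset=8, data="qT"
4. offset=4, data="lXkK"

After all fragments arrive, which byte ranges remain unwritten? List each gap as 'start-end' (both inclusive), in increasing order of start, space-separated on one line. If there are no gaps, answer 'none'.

Fragment 1: offset=0 len=4
Fragment 2: offset=14 len=2
Fragment 3: offset=8 len=2
Fragment 4: offset=4 len=4
Gaps: 10-13

Answer: 10-13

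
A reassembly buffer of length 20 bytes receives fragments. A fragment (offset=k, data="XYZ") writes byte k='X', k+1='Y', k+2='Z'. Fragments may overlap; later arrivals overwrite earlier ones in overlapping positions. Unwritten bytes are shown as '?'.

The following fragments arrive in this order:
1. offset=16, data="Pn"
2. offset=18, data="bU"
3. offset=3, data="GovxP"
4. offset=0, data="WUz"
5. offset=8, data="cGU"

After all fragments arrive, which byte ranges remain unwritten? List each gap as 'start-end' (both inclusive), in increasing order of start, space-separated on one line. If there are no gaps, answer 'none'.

Answer: 11-15

Derivation:
Fragment 1: offset=16 len=2
Fragment 2: offset=18 len=2
Fragment 3: offset=3 len=5
Fragment 4: offset=0 len=3
Fragment 5: offset=8 len=3
Gaps: 11-15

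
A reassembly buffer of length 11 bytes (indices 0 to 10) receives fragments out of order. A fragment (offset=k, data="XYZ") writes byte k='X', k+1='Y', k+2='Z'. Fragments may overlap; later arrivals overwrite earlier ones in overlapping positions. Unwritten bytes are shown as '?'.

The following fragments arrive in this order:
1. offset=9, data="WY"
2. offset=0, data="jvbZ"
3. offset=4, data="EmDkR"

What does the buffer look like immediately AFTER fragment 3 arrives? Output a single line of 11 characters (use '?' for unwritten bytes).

Answer: jvbZEmDkRWY

Derivation:
Fragment 1: offset=9 data="WY" -> buffer=?????????WY
Fragment 2: offset=0 data="jvbZ" -> buffer=jvbZ?????WY
Fragment 3: offset=4 data="EmDkR" -> buffer=jvbZEmDkRWY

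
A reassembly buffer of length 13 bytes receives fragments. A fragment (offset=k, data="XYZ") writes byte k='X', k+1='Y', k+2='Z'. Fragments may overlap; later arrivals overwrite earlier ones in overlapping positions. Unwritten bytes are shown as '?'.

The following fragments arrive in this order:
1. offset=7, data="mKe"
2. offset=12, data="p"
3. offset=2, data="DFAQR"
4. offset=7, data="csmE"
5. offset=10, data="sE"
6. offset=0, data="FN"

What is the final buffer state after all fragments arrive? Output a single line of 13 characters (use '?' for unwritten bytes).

Answer: FNDFAQRcsmsEp

Derivation:
Fragment 1: offset=7 data="mKe" -> buffer=???????mKe???
Fragment 2: offset=12 data="p" -> buffer=???????mKe??p
Fragment 3: offset=2 data="DFAQR" -> buffer=??DFAQRmKe??p
Fragment 4: offset=7 data="csmE" -> buffer=??DFAQRcsmE?p
Fragment 5: offset=10 data="sE" -> buffer=??DFAQRcsmsEp
Fragment 6: offset=0 data="FN" -> buffer=FNDFAQRcsmsEp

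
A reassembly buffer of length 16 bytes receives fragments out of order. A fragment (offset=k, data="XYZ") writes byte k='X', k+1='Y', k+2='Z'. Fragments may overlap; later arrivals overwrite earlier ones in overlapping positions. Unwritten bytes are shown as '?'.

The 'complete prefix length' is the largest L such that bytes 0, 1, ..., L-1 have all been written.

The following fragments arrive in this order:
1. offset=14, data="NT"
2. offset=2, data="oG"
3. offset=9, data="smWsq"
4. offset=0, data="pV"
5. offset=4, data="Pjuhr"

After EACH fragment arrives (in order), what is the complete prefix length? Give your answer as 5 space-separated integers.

Answer: 0 0 0 4 16

Derivation:
Fragment 1: offset=14 data="NT" -> buffer=??????????????NT -> prefix_len=0
Fragment 2: offset=2 data="oG" -> buffer=??oG??????????NT -> prefix_len=0
Fragment 3: offset=9 data="smWsq" -> buffer=??oG?????smWsqNT -> prefix_len=0
Fragment 4: offset=0 data="pV" -> buffer=pVoG?????smWsqNT -> prefix_len=4
Fragment 5: offset=4 data="Pjuhr" -> buffer=pVoGPjuhrsmWsqNT -> prefix_len=16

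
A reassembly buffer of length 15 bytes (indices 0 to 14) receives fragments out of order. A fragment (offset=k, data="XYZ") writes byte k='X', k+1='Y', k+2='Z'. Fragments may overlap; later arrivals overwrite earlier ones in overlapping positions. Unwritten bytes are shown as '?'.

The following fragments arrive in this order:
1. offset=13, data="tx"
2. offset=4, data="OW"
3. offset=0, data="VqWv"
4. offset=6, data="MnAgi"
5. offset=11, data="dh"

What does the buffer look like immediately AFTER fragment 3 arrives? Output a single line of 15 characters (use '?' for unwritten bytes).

Answer: VqWvOW???????tx

Derivation:
Fragment 1: offset=13 data="tx" -> buffer=?????????????tx
Fragment 2: offset=4 data="OW" -> buffer=????OW???????tx
Fragment 3: offset=0 data="VqWv" -> buffer=VqWvOW???????tx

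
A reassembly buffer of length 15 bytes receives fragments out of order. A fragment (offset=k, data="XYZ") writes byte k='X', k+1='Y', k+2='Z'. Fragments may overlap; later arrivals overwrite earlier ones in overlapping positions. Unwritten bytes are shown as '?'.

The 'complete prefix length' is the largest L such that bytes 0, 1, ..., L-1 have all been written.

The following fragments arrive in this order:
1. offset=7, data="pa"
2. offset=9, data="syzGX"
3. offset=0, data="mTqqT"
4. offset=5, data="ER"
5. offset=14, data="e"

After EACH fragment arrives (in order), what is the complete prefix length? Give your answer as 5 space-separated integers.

Fragment 1: offset=7 data="pa" -> buffer=???????pa?????? -> prefix_len=0
Fragment 2: offset=9 data="syzGX" -> buffer=???????pasyzGX? -> prefix_len=0
Fragment 3: offset=0 data="mTqqT" -> buffer=mTqqT??pasyzGX? -> prefix_len=5
Fragment 4: offset=5 data="ER" -> buffer=mTqqTERpasyzGX? -> prefix_len=14
Fragment 5: offset=14 data="e" -> buffer=mTqqTERpasyzGXe -> prefix_len=15

Answer: 0 0 5 14 15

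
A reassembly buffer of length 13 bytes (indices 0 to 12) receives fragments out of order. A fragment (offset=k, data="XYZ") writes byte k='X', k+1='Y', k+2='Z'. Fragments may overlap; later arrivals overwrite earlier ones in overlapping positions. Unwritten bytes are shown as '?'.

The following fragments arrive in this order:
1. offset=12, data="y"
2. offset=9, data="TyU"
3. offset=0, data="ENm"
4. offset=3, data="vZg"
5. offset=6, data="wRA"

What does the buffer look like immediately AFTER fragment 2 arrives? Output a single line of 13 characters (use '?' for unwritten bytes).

Fragment 1: offset=12 data="y" -> buffer=????????????y
Fragment 2: offset=9 data="TyU" -> buffer=?????????TyUy

Answer: ?????????TyUy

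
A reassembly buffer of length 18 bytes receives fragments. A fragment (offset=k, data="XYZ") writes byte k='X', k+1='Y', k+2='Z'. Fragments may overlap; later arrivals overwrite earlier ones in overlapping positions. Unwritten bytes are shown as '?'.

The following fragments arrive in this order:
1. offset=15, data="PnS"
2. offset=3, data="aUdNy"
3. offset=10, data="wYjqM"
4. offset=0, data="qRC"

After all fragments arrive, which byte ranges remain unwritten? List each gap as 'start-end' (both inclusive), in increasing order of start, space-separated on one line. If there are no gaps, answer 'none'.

Answer: 8-9

Derivation:
Fragment 1: offset=15 len=3
Fragment 2: offset=3 len=5
Fragment 3: offset=10 len=5
Fragment 4: offset=0 len=3
Gaps: 8-9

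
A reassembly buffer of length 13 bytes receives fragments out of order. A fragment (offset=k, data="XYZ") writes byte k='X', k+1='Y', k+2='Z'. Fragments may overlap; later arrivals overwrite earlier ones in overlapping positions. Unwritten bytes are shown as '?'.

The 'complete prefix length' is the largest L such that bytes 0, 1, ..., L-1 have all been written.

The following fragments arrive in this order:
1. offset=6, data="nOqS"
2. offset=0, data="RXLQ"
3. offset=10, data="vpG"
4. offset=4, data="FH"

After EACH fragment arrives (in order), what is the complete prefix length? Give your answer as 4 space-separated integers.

Fragment 1: offset=6 data="nOqS" -> buffer=??????nOqS??? -> prefix_len=0
Fragment 2: offset=0 data="RXLQ" -> buffer=RXLQ??nOqS??? -> prefix_len=4
Fragment 3: offset=10 data="vpG" -> buffer=RXLQ??nOqSvpG -> prefix_len=4
Fragment 4: offset=4 data="FH" -> buffer=RXLQFHnOqSvpG -> prefix_len=13

Answer: 0 4 4 13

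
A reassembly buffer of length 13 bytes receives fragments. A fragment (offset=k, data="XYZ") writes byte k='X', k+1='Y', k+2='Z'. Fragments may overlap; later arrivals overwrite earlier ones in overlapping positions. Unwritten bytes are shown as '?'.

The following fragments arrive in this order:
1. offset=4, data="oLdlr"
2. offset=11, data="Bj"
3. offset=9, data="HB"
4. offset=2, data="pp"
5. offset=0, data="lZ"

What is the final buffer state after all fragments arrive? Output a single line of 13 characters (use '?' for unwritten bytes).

Fragment 1: offset=4 data="oLdlr" -> buffer=????oLdlr????
Fragment 2: offset=11 data="Bj" -> buffer=????oLdlr??Bj
Fragment 3: offset=9 data="HB" -> buffer=????oLdlrHBBj
Fragment 4: offset=2 data="pp" -> buffer=??ppoLdlrHBBj
Fragment 5: offset=0 data="lZ" -> buffer=lZppoLdlrHBBj

Answer: lZppoLdlrHBBj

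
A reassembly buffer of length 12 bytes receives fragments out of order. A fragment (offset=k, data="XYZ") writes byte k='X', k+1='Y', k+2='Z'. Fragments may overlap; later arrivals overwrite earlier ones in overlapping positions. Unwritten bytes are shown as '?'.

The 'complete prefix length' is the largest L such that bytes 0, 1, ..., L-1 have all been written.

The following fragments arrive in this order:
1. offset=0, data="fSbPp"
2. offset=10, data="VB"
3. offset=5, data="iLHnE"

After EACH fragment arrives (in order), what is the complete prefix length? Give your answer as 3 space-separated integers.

Fragment 1: offset=0 data="fSbPp" -> buffer=fSbPp??????? -> prefix_len=5
Fragment 2: offset=10 data="VB" -> buffer=fSbPp?????VB -> prefix_len=5
Fragment 3: offset=5 data="iLHnE" -> buffer=fSbPpiLHnEVB -> prefix_len=12

Answer: 5 5 12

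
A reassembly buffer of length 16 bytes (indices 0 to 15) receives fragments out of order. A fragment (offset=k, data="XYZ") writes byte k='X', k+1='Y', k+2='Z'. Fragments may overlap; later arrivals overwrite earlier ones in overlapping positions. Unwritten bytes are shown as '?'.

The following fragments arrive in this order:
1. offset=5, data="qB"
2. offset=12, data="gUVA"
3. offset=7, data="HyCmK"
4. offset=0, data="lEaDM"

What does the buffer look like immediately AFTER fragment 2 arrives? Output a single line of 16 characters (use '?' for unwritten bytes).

Answer: ?????qB?????gUVA

Derivation:
Fragment 1: offset=5 data="qB" -> buffer=?????qB?????????
Fragment 2: offset=12 data="gUVA" -> buffer=?????qB?????gUVA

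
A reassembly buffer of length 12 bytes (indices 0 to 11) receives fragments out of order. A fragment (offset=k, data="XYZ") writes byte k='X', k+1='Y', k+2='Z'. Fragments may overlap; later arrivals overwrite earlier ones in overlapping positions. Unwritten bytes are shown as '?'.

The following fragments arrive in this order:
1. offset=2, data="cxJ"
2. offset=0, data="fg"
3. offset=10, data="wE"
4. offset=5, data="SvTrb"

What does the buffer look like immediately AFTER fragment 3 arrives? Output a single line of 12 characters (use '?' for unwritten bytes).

Answer: fgcxJ?????wE

Derivation:
Fragment 1: offset=2 data="cxJ" -> buffer=??cxJ???????
Fragment 2: offset=0 data="fg" -> buffer=fgcxJ???????
Fragment 3: offset=10 data="wE" -> buffer=fgcxJ?????wE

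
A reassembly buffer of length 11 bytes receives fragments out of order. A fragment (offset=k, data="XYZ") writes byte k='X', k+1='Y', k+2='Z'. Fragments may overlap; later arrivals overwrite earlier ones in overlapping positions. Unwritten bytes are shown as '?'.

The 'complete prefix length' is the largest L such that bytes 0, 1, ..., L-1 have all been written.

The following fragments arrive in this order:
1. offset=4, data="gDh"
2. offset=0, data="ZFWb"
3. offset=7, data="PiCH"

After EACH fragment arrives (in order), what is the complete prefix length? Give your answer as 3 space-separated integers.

Answer: 0 7 11

Derivation:
Fragment 1: offset=4 data="gDh" -> buffer=????gDh???? -> prefix_len=0
Fragment 2: offset=0 data="ZFWb" -> buffer=ZFWbgDh???? -> prefix_len=7
Fragment 3: offset=7 data="PiCH" -> buffer=ZFWbgDhPiCH -> prefix_len=11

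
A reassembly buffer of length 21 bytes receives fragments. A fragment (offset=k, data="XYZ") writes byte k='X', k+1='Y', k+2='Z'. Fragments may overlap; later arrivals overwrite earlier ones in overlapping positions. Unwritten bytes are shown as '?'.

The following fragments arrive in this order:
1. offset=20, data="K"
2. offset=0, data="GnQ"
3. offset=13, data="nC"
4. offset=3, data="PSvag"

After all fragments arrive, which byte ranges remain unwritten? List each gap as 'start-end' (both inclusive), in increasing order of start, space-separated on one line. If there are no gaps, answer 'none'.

Fragment 1: offset=20 len=1
Fragment 2: offset=0 len=3
Fragment 3: offset=13 len=2
Fragment 4: offset=3 len=5
Gaps: 8-12 15-19

Answer: 8-12 15-19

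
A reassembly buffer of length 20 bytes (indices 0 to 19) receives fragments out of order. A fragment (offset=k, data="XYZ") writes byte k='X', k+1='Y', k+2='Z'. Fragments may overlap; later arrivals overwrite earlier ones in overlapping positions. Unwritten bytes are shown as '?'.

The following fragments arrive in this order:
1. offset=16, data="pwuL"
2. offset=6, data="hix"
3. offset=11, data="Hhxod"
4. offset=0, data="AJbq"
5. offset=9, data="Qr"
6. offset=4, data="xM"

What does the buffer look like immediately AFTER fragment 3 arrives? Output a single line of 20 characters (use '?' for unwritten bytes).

Answer: ??????hix??HhxodpwuL

Derivation:
Fragment 1: offset=16 data="pwuL" -> buffer=????????????????pwuL
Fragment 2: offset=6 data="hix" -> buffer=??????hix???????pwuL
Fragment 3: offset=11 data="Hhxod" -> buffer=??????hix??HhxodpwuL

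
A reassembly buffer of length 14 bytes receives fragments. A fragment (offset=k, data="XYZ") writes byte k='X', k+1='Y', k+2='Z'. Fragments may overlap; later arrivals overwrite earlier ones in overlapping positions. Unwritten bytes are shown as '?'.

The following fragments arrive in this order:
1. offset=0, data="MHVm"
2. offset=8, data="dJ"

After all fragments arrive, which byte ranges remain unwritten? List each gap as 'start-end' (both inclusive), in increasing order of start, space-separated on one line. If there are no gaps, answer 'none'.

Answer: 4-7 10-13

Derivation:
Fragment 1: offset=0 len=4
Fragment 2: offset=8 len=2
Gaps: 4-7 10-13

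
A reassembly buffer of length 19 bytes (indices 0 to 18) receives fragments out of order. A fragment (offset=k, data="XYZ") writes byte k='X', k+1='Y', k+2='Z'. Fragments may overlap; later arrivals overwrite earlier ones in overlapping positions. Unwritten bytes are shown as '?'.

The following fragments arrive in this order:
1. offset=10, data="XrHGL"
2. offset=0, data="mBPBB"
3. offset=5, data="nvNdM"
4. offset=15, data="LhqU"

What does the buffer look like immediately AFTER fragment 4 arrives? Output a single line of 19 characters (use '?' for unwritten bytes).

Fragment 1: offset=10 data="XrHGL" -> buffer=??????????XrHGL????
Fragment 2: offset=0 data="mBPBB" -> buffer=mBPBB?????XrHGL????
Fragment 3: offset=5 data="nvNdM" -> buffer=mBPBBnvNdMXrHGL????
Fragment 4: offset=15 data="LhqU" -> buffer=mBPBBnvNdMXrHGLLhqU

Answer: mBPBBnvNdMXrHGLLhqU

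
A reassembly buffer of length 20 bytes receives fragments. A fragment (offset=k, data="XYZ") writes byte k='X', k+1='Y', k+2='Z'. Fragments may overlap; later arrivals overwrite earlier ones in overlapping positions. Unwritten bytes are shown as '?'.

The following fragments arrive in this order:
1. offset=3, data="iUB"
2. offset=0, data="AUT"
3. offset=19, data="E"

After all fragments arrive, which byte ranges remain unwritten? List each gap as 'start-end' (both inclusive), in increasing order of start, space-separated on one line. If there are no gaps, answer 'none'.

Fragment 1: offset=3 len=3
Fragment 2: offset=0 len=3
Fragment 3: offset=19 len=1
Gaps: 6-18

Answer: 6-18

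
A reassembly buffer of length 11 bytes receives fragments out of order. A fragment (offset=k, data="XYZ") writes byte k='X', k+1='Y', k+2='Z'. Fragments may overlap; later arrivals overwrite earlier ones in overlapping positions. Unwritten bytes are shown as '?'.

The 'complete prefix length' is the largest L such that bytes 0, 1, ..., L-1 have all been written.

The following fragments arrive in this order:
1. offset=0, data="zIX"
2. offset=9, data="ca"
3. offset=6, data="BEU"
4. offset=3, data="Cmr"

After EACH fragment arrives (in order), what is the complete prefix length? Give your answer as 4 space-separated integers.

Fragment 1: offset=0 data="zIX" -> buffer=zIX???????? -> prefix_len=3
Fragment 2: offset=9 data="ca" -> buffer=zIX??????ca -> prefix_len=3
Fragment 3: offset=6 data="BEU" -> buffer=zIX???BEUca -> prefix_len=3
Fragment 4: offset=3 data="Cmr" -> buffer=zIXCmrBEUca -> prefix_len=11

Answer: 3 3 3 11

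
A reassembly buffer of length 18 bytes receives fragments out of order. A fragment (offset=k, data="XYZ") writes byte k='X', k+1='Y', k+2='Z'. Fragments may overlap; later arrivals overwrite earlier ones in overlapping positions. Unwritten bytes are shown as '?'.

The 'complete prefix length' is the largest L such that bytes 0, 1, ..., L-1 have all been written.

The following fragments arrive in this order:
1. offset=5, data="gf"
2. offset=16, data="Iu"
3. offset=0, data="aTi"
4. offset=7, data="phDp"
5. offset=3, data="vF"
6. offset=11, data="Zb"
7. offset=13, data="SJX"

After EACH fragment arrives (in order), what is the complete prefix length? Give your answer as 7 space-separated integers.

Fragment 1: offset=5 data="gf" -> buffer=?????gf??????????? -> prefix_len=0
Fragment 2: offset=16 data="Iu" -> buffer=?????gf?????????Iu -> prefix_len=0
Fragment 3: offset=0 data="aTi" -> buffer=aTi??gf?????????Iu -> prefix_len=3
Fragment 4: offset=7 data="phDp" -> buffer=aTi??gfphDp?????Iu -> prefix_len=3
Fragment 5: offset=3 data="vF" -> buffer=aTivFgfphDp?????Iu -> prefix_len=11
Fragment 6: offset=11 data="Zb" -> buffer=aTivFgfphDpZb???Iu -> prefix_len=13
Fragment 7: offset=13 data="SJX" -> buffer=aTivFgfphDpZbSJXIu -> prefix_len=18

Answer: 0 0 3 3 11 13 18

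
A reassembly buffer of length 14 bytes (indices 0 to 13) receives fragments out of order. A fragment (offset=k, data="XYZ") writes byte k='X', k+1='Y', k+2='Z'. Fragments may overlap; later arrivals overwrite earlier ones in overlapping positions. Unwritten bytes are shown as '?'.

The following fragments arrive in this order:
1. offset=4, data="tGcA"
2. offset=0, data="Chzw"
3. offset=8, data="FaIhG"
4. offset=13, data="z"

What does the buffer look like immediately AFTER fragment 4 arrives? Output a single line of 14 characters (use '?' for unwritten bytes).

Answer: ChzwtGcAFaIhGz

Derivation:
Fragment 1: offset=4 data="tGcA" -> buffer=????tGcA??????
Fragment 2: offset=0 data="Chzw" -> buffer=ChzwtGcA??????
Fragment 3: offset=8 data="FaIhG" -> buffer=ChzwtGcAFaIhG?
Fragment 4: offset=13 data="z" -> buffer=ChzwtGcAFaIhGz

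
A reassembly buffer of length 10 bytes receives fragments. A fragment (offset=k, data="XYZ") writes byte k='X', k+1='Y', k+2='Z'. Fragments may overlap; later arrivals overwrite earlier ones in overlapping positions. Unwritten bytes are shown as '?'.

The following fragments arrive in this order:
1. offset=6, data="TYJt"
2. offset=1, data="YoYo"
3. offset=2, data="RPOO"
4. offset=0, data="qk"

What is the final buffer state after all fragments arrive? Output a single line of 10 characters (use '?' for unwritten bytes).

Answer: qkRPOOTYJt

Derivation:
Fragment 1: offset=6 data="TYJt" -> buffer=??????TYJt
Fragment 2: offset=1 data="YoYo" -> buffer=?YoYo?TYJt
Fragment 3: offset=2 data="RPOO" -> buffer=?YRPOOTYJt
Fragment 4: offset=0 data="qk" -> buffer=qkRPOOTYJt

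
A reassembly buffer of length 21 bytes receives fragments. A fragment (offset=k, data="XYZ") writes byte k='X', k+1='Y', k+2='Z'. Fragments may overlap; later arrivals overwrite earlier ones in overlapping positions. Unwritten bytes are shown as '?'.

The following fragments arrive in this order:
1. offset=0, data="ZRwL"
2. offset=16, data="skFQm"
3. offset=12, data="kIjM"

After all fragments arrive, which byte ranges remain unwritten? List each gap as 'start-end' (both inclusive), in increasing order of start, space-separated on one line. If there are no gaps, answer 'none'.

Answer: 4-11

Derivation:
Fragment 1: offset=0 len=4
Fragment 2: offset=16 len=5
Fragment 3: offset=12 len=4
Gaps: 4-11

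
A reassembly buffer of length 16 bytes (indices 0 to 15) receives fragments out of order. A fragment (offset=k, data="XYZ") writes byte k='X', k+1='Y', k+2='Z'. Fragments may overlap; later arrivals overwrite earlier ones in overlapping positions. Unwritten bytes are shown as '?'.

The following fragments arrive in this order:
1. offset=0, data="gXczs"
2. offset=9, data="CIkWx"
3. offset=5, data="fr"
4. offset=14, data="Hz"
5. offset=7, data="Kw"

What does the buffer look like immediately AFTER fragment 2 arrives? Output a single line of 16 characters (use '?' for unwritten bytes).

Answer: gXczs????CIkWx??

Derivation:
Fragment 1: offset=0 data="gXczs" -> buffer=gXczs???????????
Fragment 2: offset=9 data="CIkWx" -> buffer=gXczs????CIkWx??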